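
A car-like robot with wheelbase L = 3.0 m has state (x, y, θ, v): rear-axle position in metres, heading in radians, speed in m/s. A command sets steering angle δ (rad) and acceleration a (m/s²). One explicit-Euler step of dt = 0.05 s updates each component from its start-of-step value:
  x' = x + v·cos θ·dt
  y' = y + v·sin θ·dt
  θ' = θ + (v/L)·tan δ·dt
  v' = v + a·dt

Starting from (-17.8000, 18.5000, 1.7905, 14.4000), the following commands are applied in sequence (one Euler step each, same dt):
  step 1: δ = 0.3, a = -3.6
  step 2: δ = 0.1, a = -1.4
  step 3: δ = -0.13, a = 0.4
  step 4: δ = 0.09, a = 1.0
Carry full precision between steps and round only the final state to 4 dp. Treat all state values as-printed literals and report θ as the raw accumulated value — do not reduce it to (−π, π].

after step 1 (δ=0.3, a=-3.6): (-17.956917, 19.202693, 1.864741, 14.220000)
after step 2 (δ=0.1, a=-1.4): (-18.162915, 19.883197, 1.888520, 14.150000)
after step 3 (δ=-0.13, a=0.4): (-18.383941, 20.555286, 1.857688, 14.170000)
after step 4 (δ=0.09, a=1.0): (-18.584427, 21.234828, 1.879000, 14.220000)

(-18.5844, 21.2348, 1.8790, 14.2200)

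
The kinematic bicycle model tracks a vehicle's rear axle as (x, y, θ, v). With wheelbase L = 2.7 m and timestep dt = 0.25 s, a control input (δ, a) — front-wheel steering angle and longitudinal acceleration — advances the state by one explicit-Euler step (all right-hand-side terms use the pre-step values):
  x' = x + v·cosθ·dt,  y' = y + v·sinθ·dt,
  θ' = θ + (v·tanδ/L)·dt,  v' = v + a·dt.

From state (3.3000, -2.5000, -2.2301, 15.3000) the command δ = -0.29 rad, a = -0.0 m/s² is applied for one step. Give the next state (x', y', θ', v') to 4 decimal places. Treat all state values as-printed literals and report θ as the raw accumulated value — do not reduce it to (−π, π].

(0.9569, -5.5234, -2.6529, 15.3000)

x' = 3.3000 + 15.3000·cos(-2.2301)·0.25 = 0.9569
y' = -2.5000 + 15.3000·sin(-2.2301)·0.25 = -5.5234
θ' = -2.2301 + (15.3000/2.7)·tan(-0.29)·0.25 = -2.6529
v' = 15.3000 + 0.0000·0.25 = 15.3000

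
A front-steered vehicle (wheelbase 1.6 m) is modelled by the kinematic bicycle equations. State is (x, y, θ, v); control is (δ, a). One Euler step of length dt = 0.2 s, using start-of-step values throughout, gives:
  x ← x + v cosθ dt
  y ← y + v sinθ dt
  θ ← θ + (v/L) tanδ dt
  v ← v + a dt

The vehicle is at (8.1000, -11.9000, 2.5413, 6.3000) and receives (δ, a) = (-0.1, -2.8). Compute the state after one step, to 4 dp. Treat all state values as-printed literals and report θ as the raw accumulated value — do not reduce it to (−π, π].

(7.0603, -11.1882, 2.4623, 5.7400)

x' = 8.1000 + 6.3000·cos(2.5413)·0.2 = 7.0603
y' = -11.9000 + 6.3000·sin(2.5413)·0.2 = -11.1882
θ' = 2.5413 + (6.3000/1.6)·tan(-0.1)·0.2 = 2.4623
v' = 6.3000 − 2.8000·0.2 = 5.7400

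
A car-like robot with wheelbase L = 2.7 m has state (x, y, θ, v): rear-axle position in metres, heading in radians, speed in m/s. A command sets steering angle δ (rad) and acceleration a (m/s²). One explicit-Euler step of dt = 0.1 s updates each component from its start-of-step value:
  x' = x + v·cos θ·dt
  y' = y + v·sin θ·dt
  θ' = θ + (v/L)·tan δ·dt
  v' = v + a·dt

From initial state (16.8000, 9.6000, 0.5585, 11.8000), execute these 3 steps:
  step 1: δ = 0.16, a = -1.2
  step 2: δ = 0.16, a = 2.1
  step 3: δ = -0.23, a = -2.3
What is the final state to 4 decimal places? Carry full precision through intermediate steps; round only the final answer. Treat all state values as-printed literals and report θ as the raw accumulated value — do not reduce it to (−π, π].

(19.6554, 11.6774, 0.5957, 11.6600)

after step 1 (δ=0.16, a=-1.2): (17.800700, 10.225299, 0.629029, 11.680000)
after step 2 (δ=0.16, a=2.1): (18.745144, 10.912504, 0.698840, 11.890000)
after step 3 (δ=-0.23, a=-2.3): (19.655429, 11.677423, 0.595731, 11.660000)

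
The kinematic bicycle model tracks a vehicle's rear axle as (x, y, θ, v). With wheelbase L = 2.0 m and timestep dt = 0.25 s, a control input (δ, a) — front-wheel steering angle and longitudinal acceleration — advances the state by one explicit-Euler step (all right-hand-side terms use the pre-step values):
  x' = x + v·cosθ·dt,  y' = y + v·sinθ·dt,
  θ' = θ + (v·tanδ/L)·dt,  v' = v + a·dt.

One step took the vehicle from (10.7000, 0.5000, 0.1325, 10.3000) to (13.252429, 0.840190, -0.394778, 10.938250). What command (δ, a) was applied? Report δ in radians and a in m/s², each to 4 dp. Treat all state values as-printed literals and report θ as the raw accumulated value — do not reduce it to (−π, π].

δ = -0.3887, a = 2.5530

a = (v'−v)/dt = (0.638250)/0.25 = 2.5530
Δθ = θ'−θ = -0.527278;  (v·dt/L) = 10.3000·0.25/2.0 = 1.287500
tan δ = Δθ·L/(v·dt) = -0.409536  →  δ = -0.3887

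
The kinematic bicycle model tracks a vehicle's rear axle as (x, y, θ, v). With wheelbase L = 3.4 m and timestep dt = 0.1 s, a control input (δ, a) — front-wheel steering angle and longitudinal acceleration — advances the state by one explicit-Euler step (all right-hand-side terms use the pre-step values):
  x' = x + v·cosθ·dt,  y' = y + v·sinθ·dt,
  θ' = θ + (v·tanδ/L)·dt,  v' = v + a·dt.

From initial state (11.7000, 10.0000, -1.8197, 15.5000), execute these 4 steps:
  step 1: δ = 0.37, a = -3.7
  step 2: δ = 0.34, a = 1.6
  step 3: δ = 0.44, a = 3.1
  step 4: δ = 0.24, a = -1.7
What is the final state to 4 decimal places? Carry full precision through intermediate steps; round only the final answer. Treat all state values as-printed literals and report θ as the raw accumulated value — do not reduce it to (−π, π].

after step 1 (δ=0.37, a=-3.7): (11.318171, 8.497766, -1.642880, 15.130000)
after step 2 (δ=0.34, a=1.6): (11.209202, 6.988695, -1.485467, 15.290000)
after step 3 (δ=0.44, a=3.1): (11.339512, 5.465258, -1.273754, 15.600000)
after step 4 (δ=0.24, a=-1.7): (11.796114, 3.973576, -1.161473, 15.430000)

(11.7961, 3.9736, -1.1615, 15.4300)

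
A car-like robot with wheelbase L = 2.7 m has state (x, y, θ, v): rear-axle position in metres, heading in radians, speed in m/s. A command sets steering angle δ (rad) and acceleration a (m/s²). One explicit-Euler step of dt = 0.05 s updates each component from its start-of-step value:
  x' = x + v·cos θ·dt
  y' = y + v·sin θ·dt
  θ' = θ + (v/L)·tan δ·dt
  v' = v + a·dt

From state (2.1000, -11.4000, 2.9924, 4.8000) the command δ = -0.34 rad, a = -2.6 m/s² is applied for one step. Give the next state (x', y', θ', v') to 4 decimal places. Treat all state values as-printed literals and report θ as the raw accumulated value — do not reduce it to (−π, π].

x' = 2.1000 + 4.8000·cos(2.9924)·0.05 = 1.8627
y' = -11.4000 + 4.8000·sin(2.9924)·0.05 = -11.3643
θ' = 2.9924 + (4.8000/2.7)·tan(-0.34)·0.05 = 2.9610
v' = 4.8000 − 2.6000·0.05 = 4.6700

(1.8627, -11.3643, 2.9610, 4.6700)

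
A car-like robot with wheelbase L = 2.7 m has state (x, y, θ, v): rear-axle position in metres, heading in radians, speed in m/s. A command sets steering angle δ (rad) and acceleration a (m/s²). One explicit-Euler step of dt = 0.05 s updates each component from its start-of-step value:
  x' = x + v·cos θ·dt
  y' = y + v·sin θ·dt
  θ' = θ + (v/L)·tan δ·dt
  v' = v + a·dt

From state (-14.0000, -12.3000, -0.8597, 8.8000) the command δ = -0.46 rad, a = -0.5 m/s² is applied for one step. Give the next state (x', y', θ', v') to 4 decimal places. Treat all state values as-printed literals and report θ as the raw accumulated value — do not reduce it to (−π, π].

x' = -14.0000 + 8.8000·cos(-0.8597)·0.05 = -13.7128
y' = -12.3000 + 8.8000·sin(-0.8597)·0.05 = -12.6334
θ' = -0.8597 + (8.8000/2.7)·tan(-0.46)·0.05 = -0.9404
v' = 8.8000 − 0.5000·0.05 = 8.7750

(-13.7128, -12.6334, -0.9404, 8.7750)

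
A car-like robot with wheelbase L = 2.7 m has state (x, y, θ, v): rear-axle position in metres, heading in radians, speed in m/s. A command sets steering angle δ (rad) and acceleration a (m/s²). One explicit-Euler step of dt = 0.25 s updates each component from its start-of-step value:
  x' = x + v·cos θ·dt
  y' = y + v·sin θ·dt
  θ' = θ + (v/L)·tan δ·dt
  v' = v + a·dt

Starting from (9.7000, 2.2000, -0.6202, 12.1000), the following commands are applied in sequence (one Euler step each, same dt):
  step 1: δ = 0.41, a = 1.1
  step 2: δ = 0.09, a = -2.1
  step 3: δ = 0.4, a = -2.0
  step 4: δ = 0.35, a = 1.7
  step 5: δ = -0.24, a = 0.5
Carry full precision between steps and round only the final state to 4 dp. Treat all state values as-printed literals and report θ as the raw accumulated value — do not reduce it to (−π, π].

after step 1 (δ=0.41, a=1.1): (12.161631, 0.441876, -0.133252, 12.375000)
after step 2 (δ=0.09, a=-2.1): (15.227955, 0.030847, -0.029848, 11.850000)
after step 3 (δ=0.4, a=-2.0): (18.189135, -0.057564, 0.434050, 11.350000)
after step 4 (δ=0.35, a=1.7): (20.763513, 1.135744, 0.817668, 11.775000)
after step 5 (δ=-0.24, a=0.5): (22.776815, 3.283366, 0.550859, 11.900000)

(22.7768, 3.2834, 0.5509, 11.9000)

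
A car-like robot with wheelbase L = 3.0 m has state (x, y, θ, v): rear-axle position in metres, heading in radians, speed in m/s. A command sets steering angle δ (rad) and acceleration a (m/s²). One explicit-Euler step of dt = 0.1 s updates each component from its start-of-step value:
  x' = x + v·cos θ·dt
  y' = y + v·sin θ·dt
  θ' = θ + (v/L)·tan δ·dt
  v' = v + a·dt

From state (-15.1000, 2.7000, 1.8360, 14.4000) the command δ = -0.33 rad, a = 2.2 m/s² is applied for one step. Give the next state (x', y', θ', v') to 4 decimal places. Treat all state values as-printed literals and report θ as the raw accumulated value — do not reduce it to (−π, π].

x' = -15.1000 + 14.4000·cos(1.8360)·0.1 = -15.4774
y' = 2.7000 + 14.4000·sin(1.8360)·0.1 = 4.0897
θ' = 1.8360 + (14.4000/3.0)·tan(-0.33)·0.1 = 1.6716
v' = 14.4000 + 2.2000·0.1 = 14.6200

(-15.4774, 4.0897, 1.6716, 14.6200)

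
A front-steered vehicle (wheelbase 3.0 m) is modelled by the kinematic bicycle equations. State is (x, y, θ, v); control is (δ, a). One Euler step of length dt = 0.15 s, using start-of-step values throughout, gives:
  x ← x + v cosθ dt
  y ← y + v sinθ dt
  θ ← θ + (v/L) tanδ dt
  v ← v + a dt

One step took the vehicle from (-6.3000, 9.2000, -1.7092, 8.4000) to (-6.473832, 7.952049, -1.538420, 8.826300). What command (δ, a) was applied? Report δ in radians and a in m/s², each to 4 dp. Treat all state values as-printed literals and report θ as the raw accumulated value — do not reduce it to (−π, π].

a = (v'−v)/dt = (0.426300)/0.15 = 2.8420
Δθ = θ'−θ = 0.170780;  (v·dt/L) = 8.4000·0.15/3.0 = 0.420000
tan δ = Δθ·L/(v·dt) = 0.406619  →  δ = 0.3862

δ = 0.3862, a = 2.8420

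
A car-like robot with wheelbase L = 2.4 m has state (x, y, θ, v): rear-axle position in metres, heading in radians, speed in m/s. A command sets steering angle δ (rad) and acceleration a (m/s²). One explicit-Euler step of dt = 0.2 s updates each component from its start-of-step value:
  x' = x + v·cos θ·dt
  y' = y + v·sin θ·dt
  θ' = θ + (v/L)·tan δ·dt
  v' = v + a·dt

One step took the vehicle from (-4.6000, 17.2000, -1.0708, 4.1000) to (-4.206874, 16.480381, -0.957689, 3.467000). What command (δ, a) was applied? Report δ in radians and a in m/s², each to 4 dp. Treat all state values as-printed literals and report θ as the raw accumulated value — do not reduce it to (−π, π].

a = (v'−v)/dt = (-0.633000)/0.2 = -3.1650
Δθ = θ'−θ = 0.113111;  (v·dt/L) = 4.1000·0.2/2.4 = 0.341667
tan δ = Δθ·L/(v·dt) = 0.331057  →  δ = 0.3197

δ = 0.3197, a = -3.1650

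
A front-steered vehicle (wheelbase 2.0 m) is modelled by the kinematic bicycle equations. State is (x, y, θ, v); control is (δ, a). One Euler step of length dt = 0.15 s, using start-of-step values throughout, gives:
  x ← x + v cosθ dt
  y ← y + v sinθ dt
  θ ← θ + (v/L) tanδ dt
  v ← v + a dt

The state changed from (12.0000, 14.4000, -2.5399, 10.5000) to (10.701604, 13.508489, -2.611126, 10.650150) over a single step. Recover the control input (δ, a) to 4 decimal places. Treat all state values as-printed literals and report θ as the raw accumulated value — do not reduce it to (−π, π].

a = (v'−v)/dt = (0.150150)/0.15 = 1.0010
Δθ = θ'−θ = -0.071226;  (v·dt/L) = 10.5000·0.15/2.0 = 0.787500
tan δ = Δθ·L/(v·dt) = -0.090446  →  δ = -0.0902

δ = -0.0902, a = 1.0010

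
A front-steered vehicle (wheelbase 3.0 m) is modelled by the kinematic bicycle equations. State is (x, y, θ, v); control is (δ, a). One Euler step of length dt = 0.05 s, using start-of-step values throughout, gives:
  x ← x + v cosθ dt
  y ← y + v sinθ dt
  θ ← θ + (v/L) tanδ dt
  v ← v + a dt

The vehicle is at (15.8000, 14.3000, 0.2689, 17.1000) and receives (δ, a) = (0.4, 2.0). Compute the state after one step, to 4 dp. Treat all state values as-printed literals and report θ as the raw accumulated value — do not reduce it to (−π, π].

x' = 15.8000 + 17.1000·cos(0.2689)·0.05 = 16.6243
y' = 14.3000 + 17.1000·sin(0.2689)·0.05 = 14.5271
θ' = 0.2689 + (17.1000/3.0)·tan(0.4)·0.05 = 0.3894
v' = 17.1000 + 2.0000·0.05 = 17.2000

(16.6243, 14.5271, 0.3894, 17.2000)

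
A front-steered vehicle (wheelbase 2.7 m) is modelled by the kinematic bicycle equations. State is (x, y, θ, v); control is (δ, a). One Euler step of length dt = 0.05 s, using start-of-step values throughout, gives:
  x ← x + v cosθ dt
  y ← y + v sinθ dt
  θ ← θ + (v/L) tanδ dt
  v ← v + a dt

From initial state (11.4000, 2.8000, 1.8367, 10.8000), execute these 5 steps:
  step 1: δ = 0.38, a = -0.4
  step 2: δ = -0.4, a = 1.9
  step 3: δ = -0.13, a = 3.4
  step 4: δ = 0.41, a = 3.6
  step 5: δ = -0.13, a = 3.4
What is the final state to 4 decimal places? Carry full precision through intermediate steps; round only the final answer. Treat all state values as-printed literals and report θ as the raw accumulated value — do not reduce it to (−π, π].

(10.6276, 5.4225, 1.8676, 11.3950)

after step 1 (δ=0.38, a=-0.4): (11.258098, 3.321022, 1.916583, 10.780000)
after step 2 (δ=-0.4, a=1.9): (11.075411, 3.828118, 1.832180, 10.875000)
after step 3 (δ=-0.13, a=3.4): (10.934897, 4.353399, 1.805851, 11.045000)
after step 4 (δ=0.41, a=3.6): (10.806279, 4.890463, 1.894750, 11.225000)
after step 5 (δ=-0.13, a=3.4): (10.627624, 5.422519, 1.867573, 11.395000)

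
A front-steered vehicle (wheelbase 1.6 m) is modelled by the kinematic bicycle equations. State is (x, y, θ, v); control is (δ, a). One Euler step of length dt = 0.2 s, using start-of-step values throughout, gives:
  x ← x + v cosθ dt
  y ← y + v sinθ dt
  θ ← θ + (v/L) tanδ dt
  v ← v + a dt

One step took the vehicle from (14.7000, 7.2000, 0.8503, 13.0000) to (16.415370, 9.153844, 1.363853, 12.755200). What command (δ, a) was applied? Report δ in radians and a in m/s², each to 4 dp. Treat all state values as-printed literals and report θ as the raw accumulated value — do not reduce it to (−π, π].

δ = 0.3061, a = -1.2240

a = (v'−v)/dt = (-0.244800)/0.2 = -1.2240
Δθ = θ'−θ = 0.513553;  (v·dt/L) = 13.0000·0.2/1.6 = 1.625000
tan δ = Δθ·L/(v·dt) = 0.316033  →  δ = 0.3061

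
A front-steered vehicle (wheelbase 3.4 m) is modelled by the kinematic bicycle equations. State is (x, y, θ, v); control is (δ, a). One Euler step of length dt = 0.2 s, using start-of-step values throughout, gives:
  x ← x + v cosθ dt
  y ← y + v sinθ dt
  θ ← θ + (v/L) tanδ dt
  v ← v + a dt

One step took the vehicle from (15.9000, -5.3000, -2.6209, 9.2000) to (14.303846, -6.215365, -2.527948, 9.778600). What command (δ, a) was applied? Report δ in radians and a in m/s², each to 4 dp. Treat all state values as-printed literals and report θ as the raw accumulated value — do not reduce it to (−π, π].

a = (v'−v)/dt = (0.578600)/0.2 = 2.8930
Δθ = θ'−θ = 0.092952;  (v·dt/L) = 9.2000·0.2/3.4 = 0.541176
tan δ = Δθ·L/(v·dt) = 0.171759  →  δ = 0.1701

δ = 0.1701, a = 2.8930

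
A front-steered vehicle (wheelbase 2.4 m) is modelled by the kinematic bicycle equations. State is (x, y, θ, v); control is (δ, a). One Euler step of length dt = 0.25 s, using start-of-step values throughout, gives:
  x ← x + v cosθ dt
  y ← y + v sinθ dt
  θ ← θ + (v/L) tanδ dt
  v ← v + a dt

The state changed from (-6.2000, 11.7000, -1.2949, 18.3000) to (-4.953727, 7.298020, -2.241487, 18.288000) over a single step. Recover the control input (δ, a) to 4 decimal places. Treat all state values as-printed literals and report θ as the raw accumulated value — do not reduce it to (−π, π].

a = (v'−v)/dt = (-0.012000)/0.25 = -0.0480
Δθ = θ'−θ = -0.946587;  (v·dt/L) = 18.3000·0.25/2.4 = 1.906250
tan δ = Δθ·L/(v·dt) = -0.496570  →  δ = -0.4609

δ = -0.4609, a = -0.0480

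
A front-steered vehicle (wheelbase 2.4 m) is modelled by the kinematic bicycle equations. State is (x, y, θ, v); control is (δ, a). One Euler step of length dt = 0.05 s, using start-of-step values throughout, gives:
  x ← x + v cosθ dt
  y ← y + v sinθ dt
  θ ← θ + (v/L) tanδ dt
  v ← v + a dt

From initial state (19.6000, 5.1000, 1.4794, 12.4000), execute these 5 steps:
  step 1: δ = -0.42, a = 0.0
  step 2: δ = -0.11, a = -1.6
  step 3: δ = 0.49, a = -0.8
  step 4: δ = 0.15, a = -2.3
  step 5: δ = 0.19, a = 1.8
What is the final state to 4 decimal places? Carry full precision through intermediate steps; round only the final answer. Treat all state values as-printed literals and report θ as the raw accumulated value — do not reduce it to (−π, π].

(20.0241, 8.1414, 1.5598, 12.2550)

after step 1 (δ=-0.42, a=0.0): (19.656587, 5.717412, 1.364035, 12.400000)
after step 2 (δ=-0.11, a=-1.6): (19.783867, 6.324207, 1.335504, 12.320000)
after step 3 (δ=0.49, a=-0.8): (19.927474, 6.923234, 1.472407, 12.280000)
after step 4 (δ=0.15, a=-2.3): (19.987788, 7.534264, 1.511072, 12.165000)
after step 5 (δ=0.19, a=1.8): (20.024094, 8.141430, 1.559813, 12.255000)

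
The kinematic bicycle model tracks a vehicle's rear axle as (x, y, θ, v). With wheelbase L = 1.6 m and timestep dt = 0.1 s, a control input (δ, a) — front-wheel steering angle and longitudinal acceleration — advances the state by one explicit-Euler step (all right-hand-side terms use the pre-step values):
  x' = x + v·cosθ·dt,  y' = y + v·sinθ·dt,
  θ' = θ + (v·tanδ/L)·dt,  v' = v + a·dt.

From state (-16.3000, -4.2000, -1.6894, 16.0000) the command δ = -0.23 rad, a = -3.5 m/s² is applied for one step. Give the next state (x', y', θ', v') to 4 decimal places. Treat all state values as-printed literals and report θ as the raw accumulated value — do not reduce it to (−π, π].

(-16.4893, -5.7888, -1.9235, 15.6500)

x' = -16.3000 + 16.0000·cos(-1.6894)·0.1 = -16.4893
y' = -4.2000 + 16.0000·sin(-1.6894)·0.1 = -5.7888
θ' = -1.6894 + (16.0000/1.6)·tan(-0.23)·0.1 = -1.9235
v' = 16.0000 − 3.5000·0.1 = 15.6500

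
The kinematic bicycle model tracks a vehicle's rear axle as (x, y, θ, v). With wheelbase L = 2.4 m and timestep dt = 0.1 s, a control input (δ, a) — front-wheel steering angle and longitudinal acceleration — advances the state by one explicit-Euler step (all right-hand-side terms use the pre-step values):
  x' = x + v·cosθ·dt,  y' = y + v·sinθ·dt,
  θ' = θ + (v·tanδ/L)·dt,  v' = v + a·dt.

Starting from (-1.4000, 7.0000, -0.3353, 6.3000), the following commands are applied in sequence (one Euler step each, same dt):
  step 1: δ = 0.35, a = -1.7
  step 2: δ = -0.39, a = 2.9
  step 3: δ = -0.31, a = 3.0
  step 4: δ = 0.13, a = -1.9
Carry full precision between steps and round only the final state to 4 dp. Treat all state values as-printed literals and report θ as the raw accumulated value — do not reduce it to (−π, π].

(1.0055, 6.1503, -0.3936, 6.5300)

after step 1 (δ=0.35, a=-1.7): (-0.805084, 6.792697, -0.239480, 6.130000)
after step 2 (δ=-0.39, a=2.9): (-0.209578, 6.647295, -0.344470, 6.420000)
after step 3 (δ=-0.31, a=3.0): (0.394708, 6.430493, -0.430158, 6.720000)
after step 4 (δ=0.13, a=-1.9): (1.005488, 6.150259, -0.393551, 6.530000)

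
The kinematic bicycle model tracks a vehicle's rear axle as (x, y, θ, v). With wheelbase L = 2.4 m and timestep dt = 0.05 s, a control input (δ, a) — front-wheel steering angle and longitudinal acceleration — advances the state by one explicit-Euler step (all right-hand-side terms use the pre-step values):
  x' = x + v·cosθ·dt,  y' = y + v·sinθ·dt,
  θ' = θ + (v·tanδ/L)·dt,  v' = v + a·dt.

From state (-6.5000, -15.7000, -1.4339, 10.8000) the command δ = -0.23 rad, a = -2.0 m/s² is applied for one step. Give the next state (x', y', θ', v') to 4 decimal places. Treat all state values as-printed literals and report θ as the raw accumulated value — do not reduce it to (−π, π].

(-6.4263, -16.2349, -1.4866, 10.7000)

x' = -6.5000 + 10.8000·cos(-1.4339)·0.05 = -6.4263
y' = -15.7000 + 10.8000·sin(-1.4339)·0.05 = -16.2349
θ' = -1.4339 + (10.8000/2.4)·tan(-0.23)·0.05 = -1.4866
v' = 10.8000 − 2.0000·0.05 = 10.7000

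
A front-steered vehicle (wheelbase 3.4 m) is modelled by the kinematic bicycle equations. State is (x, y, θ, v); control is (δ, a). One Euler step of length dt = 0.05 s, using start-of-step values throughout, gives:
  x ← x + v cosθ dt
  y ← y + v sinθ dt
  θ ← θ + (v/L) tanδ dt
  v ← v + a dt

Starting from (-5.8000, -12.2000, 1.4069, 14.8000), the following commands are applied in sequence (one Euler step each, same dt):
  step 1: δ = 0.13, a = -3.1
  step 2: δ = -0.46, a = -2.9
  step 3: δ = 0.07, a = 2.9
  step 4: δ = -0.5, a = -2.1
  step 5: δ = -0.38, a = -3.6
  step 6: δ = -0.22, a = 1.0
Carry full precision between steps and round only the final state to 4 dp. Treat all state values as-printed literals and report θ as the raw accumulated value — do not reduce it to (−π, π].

after step 1 (δ=0.13, a=-3.1): (-5.679259, -11.469917, 1.435355, 14.645000)
after step 2 (δ=-0.46, a=-2.9): (-5.580385, -10.744373, 1.328651, 14.500000)
after step 3 (δ=0.07, a=2.9): (-5.406540, -10.040524, 1.343602, 14.645000)
after step 4 (δ=-0.5, a=-2.1): (-5.241604, -9.327091, 1.225946, 14.540000)
after step 5 (δ=-0.38, a=-3.6): (-4.995838, -8.642893, 1.140542, 14.360000)
after step 6 (δ=-0.22, a=1.0): (-4.696359, -7.990331, 1.093319, 14.410000)

(-4.6964, -7.9903, 1.0933, 14.4100)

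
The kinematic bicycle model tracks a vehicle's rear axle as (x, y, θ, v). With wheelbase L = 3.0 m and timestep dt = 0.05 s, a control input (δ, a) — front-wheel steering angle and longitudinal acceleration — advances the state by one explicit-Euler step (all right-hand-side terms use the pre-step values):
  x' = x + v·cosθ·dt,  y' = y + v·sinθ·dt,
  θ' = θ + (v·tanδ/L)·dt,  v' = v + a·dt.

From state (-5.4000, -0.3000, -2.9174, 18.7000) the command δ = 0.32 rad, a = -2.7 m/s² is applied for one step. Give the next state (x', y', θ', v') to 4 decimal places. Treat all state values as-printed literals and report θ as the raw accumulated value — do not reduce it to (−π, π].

x' = -5.4000 + 18.7000·cos(-2.9174)·0.05 = -6.3116
y' = -0.3000 + 18.7000·sin(-2.9174)·0.05 = -0.5079
θ' = -2.9174 + (18.7000/3.0)·tan(0.32)·0.05 = -2.8141
v' = 18.7000 − 2.7000·0.05 = 18.5650

(-6.3116, -0.5079, -2.8141, 18.5650)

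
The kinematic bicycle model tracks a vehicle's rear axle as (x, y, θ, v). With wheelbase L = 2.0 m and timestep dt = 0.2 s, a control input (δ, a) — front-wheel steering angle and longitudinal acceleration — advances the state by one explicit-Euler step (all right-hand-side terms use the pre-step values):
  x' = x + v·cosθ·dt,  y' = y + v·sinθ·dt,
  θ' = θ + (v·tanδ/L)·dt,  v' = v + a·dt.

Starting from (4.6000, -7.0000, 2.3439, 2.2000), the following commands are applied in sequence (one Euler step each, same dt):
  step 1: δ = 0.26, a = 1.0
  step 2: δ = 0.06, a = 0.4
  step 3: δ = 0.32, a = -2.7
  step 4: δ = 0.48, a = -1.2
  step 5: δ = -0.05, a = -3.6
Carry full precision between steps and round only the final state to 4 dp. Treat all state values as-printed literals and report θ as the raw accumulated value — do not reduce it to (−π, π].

(2.9647, -5.6251, 2.5915, 0.9800)

after step 1 (δ=0.26, a=1.0): (4.292722, -6.685071, 2.402425, 2.400000)
after step 2 (δ=0.06, a=0.4): (3.937987, -6.361708, 2.416842, 2.480000)
after step 3 (δ=0.32, a=-2.7): (3.566650, -6.032886, 2.499027, 1.940000)
after step 4 (δ=0.48, a=-1.2): (3.256032, -5.800376, 2.600025, 1.700000)
after step 5 (δ=-0.05, a=-3.6): (2.964686, -5.625113, 2.591518, 0.980000)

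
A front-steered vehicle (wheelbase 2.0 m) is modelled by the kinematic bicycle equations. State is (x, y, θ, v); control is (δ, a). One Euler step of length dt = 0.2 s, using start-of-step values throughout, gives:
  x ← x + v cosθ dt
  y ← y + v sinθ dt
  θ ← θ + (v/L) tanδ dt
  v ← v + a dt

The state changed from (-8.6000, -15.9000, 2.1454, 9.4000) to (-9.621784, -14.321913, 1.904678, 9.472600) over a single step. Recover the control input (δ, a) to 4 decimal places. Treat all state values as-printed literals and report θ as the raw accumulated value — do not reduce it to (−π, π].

δ = -0.2507, a = 0.3630

a = (v'−v)/dt = (0.072600)/0.2 = 0.3630
Δθ = θ'−θ = -0.240722;  (v·dt/L) = 9.4000·0.2/2.0 = 0.940000
tan δ = Δθ·L/(v·dt) = -0.256087  →  δ = -0.2507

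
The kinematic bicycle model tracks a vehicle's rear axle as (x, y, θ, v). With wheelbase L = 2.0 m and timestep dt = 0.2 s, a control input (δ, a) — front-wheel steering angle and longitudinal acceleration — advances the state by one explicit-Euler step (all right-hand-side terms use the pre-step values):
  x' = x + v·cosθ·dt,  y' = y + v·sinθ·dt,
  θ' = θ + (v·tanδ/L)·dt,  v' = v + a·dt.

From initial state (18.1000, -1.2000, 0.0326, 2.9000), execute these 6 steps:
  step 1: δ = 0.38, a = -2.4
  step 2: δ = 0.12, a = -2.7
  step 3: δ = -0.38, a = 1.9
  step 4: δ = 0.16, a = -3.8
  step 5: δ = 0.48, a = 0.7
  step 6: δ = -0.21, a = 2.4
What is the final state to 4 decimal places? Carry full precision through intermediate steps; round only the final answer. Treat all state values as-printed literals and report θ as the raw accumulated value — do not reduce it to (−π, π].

after step 1 (δ=0.38, a=-2.4): (18.679692, -1.181095, 0.148430, 2.420000)
after step 2 (δ=0.12, a=-2.7): (19.158370, -1.109519, 0.177610, 1.880000)
after step 3 (δ=-0.38, a=1.9): (19.528455, -1.043088, 0.102520, 2.260000)
after step 4 (δ=0.16, a=-3.8): (19.978082, -0.996830, 0.138992, 1.500000)
after step 5 (δ=0.48, a=0.7): (20.275189, -0.955267, 0.217084, 1.640000)
after step 6 (δ=-0.21, a=2.4): (20.595490, -0.884621, 0.182128, 2.120000)

(20.5955, -0.8846, 0.1821, 2.1200)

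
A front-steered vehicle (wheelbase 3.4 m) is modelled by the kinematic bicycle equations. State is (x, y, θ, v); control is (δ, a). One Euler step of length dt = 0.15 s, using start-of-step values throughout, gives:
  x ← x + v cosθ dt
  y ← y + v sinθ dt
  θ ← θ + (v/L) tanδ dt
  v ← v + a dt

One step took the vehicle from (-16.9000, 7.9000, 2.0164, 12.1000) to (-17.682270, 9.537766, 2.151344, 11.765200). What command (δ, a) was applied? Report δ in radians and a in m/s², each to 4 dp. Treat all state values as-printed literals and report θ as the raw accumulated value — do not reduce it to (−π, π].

a = (v'−v)/dt = (-0.334800)/0.15 = -2.2320
Δθ = θ'−θ = 0.134944;  (v·dt/L) = 12.1000·0.15/3.4 = 0.533824
tan δ = Δθ·L/(v·dt) = 0.252788  →  δ = 0.2476

δ = 0.2476, a = -2.2320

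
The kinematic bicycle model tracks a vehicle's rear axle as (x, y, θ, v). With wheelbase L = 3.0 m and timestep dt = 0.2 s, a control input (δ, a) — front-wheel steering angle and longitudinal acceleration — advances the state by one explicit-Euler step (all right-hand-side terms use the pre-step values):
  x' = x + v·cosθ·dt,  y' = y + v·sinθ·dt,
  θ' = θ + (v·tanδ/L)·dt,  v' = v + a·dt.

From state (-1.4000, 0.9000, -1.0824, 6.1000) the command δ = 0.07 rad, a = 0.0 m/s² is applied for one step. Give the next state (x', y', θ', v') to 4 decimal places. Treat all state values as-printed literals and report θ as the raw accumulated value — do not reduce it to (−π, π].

x' = -1.4000 + 6.1000·cos(-1.0824)·0.2 = -0.8276
y' = 0.9000 + 6.1000·sin(-1.0824)·0.2 = -0.1774
θ' = -1.0824 + (6.1000/3.0)·tan(0.07)·0.2 = -1.0539
v' = 6.1000 + 0.0000·0.2 = 6.1000

(-0.8276, -0.1774, -1.0539, 6.1000)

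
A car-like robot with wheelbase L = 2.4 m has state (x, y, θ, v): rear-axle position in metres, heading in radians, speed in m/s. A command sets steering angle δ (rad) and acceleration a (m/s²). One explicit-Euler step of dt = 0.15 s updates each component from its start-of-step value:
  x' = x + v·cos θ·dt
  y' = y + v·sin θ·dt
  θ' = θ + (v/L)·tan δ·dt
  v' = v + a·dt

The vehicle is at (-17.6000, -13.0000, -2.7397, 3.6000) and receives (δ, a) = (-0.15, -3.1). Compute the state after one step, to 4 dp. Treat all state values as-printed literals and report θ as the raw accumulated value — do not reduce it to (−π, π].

x' = -17.6000 + 3.6000·cos(-2.7397)·0.15 = -18.0970
y' = -13.0000 + 3.6000·sin(-2.7397)·0.15 = -13.2112
θ' = -2.7397 + (3.6000/2.4)·tan(-0.15)·0.15 = -2.7737
v' = 3.6000 − 3.1000·0.15 = 3.1350

(-18.0970, -13.2112, -2.7737, 3.1350)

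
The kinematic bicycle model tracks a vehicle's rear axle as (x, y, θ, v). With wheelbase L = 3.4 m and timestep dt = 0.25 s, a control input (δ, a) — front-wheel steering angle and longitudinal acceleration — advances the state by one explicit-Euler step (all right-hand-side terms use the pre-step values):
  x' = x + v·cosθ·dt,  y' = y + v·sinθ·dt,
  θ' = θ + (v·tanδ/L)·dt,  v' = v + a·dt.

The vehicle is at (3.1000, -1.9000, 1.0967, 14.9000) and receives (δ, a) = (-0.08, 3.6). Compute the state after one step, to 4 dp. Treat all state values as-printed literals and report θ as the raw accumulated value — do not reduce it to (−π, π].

x' = 3.1000 + 14.9000·cos(1.0967)·0.25 = 4.8006
y' = -1.9000 + 14.9000·sin(1.0967)·0.25 = 1.4142
θ' = 1.0967 + (14.9000/3.4)·tan(-0.08)·0.25 = 1.0089
v' = 14.9000 + 3.6000·0.25 = 15.8000

(4.8006, 1.4142, 1.0089, 15.8000)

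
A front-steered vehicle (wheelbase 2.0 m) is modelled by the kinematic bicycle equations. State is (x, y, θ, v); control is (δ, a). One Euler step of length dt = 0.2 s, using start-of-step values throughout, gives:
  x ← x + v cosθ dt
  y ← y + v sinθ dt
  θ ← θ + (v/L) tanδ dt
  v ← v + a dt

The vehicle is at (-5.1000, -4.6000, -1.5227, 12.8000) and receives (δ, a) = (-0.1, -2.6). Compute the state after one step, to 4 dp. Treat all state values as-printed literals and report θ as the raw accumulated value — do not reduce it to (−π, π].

x' = -5.1000 + 12.8000·cos(-1.5227)·0.2 = -4.9769
y' = -4.6000 + 12.8000·sin(-1.5227)·0.2 = -7.1570
θ' = -1.5227 + (12.8000/2.0)·tan(-0.1)·0.2 = -1.6511
v' = 12.8000 − 2.6000·0.2 = 12.2800

(-4.9769, -7.1570, -1.6511, 12.2800)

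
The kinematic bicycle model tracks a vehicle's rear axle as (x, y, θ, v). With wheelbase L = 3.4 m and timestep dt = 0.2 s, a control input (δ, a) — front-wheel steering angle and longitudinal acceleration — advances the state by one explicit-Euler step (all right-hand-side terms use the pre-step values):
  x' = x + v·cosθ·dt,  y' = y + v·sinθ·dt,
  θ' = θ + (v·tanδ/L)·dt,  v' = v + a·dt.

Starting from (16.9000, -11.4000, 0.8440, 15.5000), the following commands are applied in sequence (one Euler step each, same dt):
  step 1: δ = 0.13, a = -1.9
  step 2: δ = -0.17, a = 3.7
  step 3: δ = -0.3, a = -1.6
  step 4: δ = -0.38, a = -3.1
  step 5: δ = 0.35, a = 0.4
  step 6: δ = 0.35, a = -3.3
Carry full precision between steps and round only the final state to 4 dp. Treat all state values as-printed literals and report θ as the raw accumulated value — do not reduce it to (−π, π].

(31.1786, -0.9085, 0.7993, 14.3400)

after step 1 (δ=0.13, a=-1.9): (18.959885, -9.083348, 0.963202, 15.120000)
after step 2 (δ=-0.17, a=3.7): (20.686269, -6.600573, 0.810528, 15.860000)
after step 3 (δ=-0.3, a=-1.6): (22.872144, -4.301979, 0.521936, 15.540000)
after step 4 (δ=-0.38, a=-3.1): (25.566332, -2.752458, 0.156825, 14.920000)
after step 5 (δ=0.35, a=0.4): (28.513713, -2.286407, 0.477192, 15.000000)
after step 6 (δ=0.35, a=-3.3): (31.178578, -0.908549, 0.799275, 14.340000)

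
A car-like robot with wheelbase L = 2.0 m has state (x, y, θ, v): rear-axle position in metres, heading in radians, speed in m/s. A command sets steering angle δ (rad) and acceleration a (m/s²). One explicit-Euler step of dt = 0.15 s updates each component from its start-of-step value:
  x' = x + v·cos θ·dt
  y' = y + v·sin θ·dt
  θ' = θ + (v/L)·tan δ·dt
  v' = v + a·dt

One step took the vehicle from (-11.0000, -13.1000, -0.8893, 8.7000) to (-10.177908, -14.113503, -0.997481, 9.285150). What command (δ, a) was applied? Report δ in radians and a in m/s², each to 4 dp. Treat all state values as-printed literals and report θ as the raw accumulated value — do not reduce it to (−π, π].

a = (v'−v)/dt = (0.585150)/0.15 = 3.9010
Δθ = θ'−θ = -0.108181;  (v·dt/L) = 8.7000·0.15/2.0 = 0.652500
tan δ = Δθ·L/(v·dt) = -0.165795  →  δ = -0.1643

δ = -0.1643, a = 3.9010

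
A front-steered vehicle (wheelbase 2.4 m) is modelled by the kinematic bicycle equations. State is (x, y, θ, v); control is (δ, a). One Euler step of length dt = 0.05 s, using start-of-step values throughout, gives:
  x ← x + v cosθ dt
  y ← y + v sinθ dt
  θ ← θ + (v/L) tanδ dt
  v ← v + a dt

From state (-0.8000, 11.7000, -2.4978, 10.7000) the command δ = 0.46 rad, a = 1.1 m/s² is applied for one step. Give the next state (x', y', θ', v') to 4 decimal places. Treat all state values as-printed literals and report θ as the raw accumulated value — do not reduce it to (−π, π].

x' = -0.8000 + 10.7000·cos(-2.4978)·0.05 = -1.2279
y' = 11.7000 + 10.7000·sin(-2.4978)·0.05 = 11.3789
θ' = -2.4978 + (10.7000/2.4)·tan(0.46)·0.05 = -2.3874
v' = 10.7000 + 1.1000·0.05 = 10.7550

(-1.2279, 11.3789, -2.3874, 10.7550)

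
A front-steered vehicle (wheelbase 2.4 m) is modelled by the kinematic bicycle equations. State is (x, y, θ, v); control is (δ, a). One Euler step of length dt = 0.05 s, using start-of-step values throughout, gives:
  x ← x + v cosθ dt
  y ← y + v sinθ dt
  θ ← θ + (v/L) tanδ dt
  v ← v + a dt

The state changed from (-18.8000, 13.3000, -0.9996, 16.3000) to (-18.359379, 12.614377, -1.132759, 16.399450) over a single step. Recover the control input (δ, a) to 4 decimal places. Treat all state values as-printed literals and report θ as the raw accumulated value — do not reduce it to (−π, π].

δ = -0.3737, a = 1.9890

a = (v'−v)/dt = (0.099450)/0.05 = 1.9890
Δθ = θ'−θ = -0.133159;  (v·dt/L) = 16.3000·0.05/2.4 = 0.339583
tan δ = Δθ·L/(v·dt) = -0.392125  →  δ = -0.3737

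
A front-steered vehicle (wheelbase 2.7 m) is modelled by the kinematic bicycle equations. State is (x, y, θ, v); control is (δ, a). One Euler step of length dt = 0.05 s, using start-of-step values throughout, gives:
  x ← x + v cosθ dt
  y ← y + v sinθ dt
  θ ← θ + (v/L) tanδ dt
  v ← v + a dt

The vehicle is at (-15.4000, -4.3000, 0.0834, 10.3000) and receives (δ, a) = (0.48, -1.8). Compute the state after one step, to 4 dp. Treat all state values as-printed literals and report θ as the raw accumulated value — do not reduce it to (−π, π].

(-14.8868, -4.2571, 0.1827, 10.2100)

x' = -15.4000 + 10.3000·cos(0.0834)·0.05 = -14.8868
y' = -4.3000 + 10.3000·sin(0.0834)·0.05 = -4.2571
θ' = 0.0834 + (10.3000/2.7)·tan(0.48)·0.05 = 0.1827
v' = 10.3000 − 1.8000·0.05 = 10.2100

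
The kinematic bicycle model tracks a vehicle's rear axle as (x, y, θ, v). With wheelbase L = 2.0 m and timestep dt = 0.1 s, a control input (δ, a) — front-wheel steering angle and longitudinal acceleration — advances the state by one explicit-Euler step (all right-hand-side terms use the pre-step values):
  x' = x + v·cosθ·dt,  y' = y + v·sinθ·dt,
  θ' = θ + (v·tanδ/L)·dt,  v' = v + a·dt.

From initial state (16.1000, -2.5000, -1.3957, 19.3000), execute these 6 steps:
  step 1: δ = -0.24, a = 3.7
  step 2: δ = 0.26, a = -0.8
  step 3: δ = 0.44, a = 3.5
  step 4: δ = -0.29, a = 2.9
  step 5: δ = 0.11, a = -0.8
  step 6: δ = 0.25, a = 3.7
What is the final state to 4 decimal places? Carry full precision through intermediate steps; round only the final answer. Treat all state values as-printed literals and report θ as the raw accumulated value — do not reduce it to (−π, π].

(19.5755, -13.5381, -0.8376, 20.5200)

after step 1 (δ=-0.24, a=3.7): (16.436212, -4.400490, -1.631852, 19.670000)
after step 2 (δ=0.26, a=-0.8): (16.316191, -6.363825, -1.370219, 19.590000)
after step 3 (δ=0.44, a=3.5): (16.706491, -8.283550, -0.909090, 19.940000)
after step 4 (δ=-0.29, a=2.9): (17.931733, -9.856706, -1.206607, 20.230000)
after step 5 (δ=0.11, a=-0.8): (18.652308, -11.747024, -1.094892, 20.150000)
after step 6 (δ=0.25, a=3.7): (19.575466, -13.538114, -0.837635, 20.520000)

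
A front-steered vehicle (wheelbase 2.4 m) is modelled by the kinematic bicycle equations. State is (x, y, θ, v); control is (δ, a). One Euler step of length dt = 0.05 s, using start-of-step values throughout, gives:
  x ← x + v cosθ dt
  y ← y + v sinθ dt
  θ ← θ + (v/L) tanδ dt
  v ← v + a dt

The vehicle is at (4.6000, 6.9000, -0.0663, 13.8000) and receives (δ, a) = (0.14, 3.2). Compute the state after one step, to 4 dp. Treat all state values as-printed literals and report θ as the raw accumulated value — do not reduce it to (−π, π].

x' = 4.6000 + 13.8000·cos(-0.0663)·0.05 = 5.2885
y' = 6.9000 + 13.8000·sin(-0.0663)·0.05 = 6.8543
θ' = -0.0663 + (13.8000/2.4)·tan(0.14)·0.05 = -0.0258
v' = 13.8000 + 3.2000·0.05 = 13.9600

(5.2885, 6.8543, -0.0258, 13.9600)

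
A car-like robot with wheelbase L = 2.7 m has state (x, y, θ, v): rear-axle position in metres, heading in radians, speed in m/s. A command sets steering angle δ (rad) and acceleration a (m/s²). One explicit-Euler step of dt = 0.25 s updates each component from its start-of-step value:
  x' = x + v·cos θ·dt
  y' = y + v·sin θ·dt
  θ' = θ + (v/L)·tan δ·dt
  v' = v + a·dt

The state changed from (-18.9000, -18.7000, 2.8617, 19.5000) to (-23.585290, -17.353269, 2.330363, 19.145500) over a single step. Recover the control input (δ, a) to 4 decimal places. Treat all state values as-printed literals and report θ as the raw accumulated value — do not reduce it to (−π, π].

δ = -0.2862, a = -1.4180

a = (v'−v)/dt = (-0.354500)/0.25 = -1.4180
Δθ = θ'−θ = -0.531337;  (v·dt/L) = 19.5000·0.25/2.7 = 1.805556
tan δ = Δθ·L/(v·dt) = -0.294279  →  δ = -0.2862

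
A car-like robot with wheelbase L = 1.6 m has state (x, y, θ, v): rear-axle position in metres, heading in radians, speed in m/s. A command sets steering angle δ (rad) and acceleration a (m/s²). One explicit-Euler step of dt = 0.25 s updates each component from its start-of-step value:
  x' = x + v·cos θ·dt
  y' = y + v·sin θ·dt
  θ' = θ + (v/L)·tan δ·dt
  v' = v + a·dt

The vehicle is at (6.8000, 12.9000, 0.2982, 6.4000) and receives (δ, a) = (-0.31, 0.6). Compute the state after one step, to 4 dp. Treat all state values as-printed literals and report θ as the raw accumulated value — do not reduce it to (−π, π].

x' = 6.8000 + 6.4000·cos(0.2982)·0.25 = 8.3294
y' = 12.9000 + 6.4000·sin(0.2982)·0.25 = 13.3701
θ' = 0.2982 + (6.4000/1.6)·tan(-0.31)·0.25 = -0.0221
v' = 6.4000 + 0.6000·0.25 = 6.5500

(8.3294, 13.3701, -0.0221, 6.5500)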